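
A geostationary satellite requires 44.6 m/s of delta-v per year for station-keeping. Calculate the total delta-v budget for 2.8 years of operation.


dV = rate * years = 44.6 * 2.8
dV = 124.8800 m/s

124.8800 m/s


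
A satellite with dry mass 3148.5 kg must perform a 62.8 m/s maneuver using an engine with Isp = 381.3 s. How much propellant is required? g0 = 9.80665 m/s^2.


ve = Isp * g0 = 381.3 * 9.80665 = 3739.275645 m/s
mass ratio = exp(dv/ve) = exp(62.8/3739.275645) = 1.01693652
m_prop = m_dry * (mr - 1) = 3148.5 * (1.01693652 - 1)
m_prop = 53.3246 kg

53.3246 kg


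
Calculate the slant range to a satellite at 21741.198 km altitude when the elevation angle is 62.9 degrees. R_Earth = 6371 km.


h = 21741.198 km, el = 62.9 deg
d = -R_E*sin(el) + sqrt((R_E*sin(el))^2 + 2*R_E*h + h^2)
d = -6371.0000*sin(1.0978) + sqrt((6371.0000*0.8902128)^2 + 2*6371.0000*21741.198 + 21741.198^2)
d = 22290.4367 km

22290.4367 km


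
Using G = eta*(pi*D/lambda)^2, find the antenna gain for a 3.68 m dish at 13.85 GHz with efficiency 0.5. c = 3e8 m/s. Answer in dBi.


lambda = c/f = 3e8 / 1.385e+10 = 0.02166065 m
G = eta*(pi*D/lambda)^2 = 0.5*(pi*3.68/0.02166065)^2
G = 142436.8709 (linear)
G = 10*log10(142436.8709) = 51.5362 dBi

51.5362 dBi


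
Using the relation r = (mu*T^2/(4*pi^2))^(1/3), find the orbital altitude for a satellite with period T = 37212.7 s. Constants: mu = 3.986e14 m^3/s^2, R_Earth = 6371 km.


T = 37212.7 s
r = (mu*T^2/(4*pi^2))^(1/3) = (3.986e14 * 37212.7^2 / (4*pi^2))^(1/3)
r = 2.4090916e+07 m = 24090.9157 km
alt = r - R_E = 24090.9157 - 6371 = 17719.9157 km

17719.9157 km


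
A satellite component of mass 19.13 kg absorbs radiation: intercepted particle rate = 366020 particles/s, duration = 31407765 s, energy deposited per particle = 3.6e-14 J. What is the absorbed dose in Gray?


Total energy deposited = rate * time * E_per
  = 366020 * 31407765 * 3.6e-14 = 0.4138513 J
Dose = E_total / mass = 0.4138513 / 19.13
Dose = 0.02163363 Gy

0.0216 Gy


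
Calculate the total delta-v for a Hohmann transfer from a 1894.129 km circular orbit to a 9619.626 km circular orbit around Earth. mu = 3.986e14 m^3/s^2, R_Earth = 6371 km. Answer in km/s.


r1 = 8265.1290 km = 8.265129e+06 m
r2 = 15990.6260 km = 1.5990626e+07 m
dv1 = sqrt(mu/r1)*(sqrt(2*r2/(r1+r2)) - 1) = 1029.6001 m/s
dv2 = sqrt(mu/r2)*(1 - sqrt(2*r1/(r1+r2))) = 871.0815 m/s
total dv = |dv1| + |dv2| = 1029.6001 + 871.0815 = 1900.6815 m/s = 1.9007 km/s

1.9007 km/s


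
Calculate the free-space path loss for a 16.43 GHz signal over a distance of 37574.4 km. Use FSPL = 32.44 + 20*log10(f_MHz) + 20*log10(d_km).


f = 16.43 GHz = 16430.0000 MHz
d = 37574.4 km
FSPL = 32.44 + 20*log10(16430.0000) + 20*log10(37574.4)
FSPL = 32.44 + 84.3128 + 91.4978
FSPL = 208.2506 dB

208.2506 dB


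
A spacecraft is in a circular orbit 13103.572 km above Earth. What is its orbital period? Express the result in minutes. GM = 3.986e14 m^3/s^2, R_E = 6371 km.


r = 19474.5720 km = 1.9474572e+07 m
T = 2*pi*sqrt(r^3/mu) = 2*pi*sqrt(7.3859058e+21 / 3.986e14)
T = 27046.6265 s = 450.7771 min

450.7771 minutes


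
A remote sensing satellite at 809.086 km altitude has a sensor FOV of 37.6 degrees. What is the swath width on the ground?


FOV = 37.6 deg = 0.6562438 rad
swath = 2 * alt * tan(FOV/2) = 2 * 809.086 * tan(0.3281219)
swath = 2 * 809.086 * 0.3404278
swath = 550.8707 km

550.8707 km


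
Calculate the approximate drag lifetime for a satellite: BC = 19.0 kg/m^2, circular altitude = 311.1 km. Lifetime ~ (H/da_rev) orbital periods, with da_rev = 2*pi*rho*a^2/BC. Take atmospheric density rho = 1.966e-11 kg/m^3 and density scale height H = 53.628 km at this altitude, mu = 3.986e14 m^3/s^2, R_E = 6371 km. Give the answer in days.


a = R_E + alt = 6682.1000 km = 6.6821e+06 m
da_rev = 2*pi*rho*a^2/BC = 2*pi*1.966e-11*(6.6821e+06)^2/19.0 = 290.292438 m per revolution
N = H/da_rev = 53628.0000 m / 290.292438 m = 184.7378 revolutions
P = 2*pi*sqrt(a^3/mu) = 5436.0154 s
lifetime = N*P = 184.7378 * 5436.0154 = 1.0042378e+06 s = 11.6231 days

11.6231 days


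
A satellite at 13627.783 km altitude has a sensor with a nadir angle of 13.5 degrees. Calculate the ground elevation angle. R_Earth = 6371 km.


r = R_E + alt = 19998.7830 km
Law of sines in the satellite / Earth-center / ground-point triangle:
  sin(nadir)/R_E = sin(90 + el)/r  =>  cos(el) = (r/R_E)*sin(nadir)
cos(el) = (19998.7830 / 6371.0000) * sin(13.5 deg) = 0.7327928
el = arccos(0.7327928) = 42.8790 deg
(Earth-central angle = 90 - nadir - el = 33.6210 deg)

42.8790 degrees


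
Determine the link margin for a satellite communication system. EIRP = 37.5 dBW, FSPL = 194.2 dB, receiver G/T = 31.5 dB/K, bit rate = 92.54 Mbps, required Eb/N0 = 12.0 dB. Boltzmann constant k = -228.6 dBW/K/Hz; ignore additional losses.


C/N0 = EIRP - FSPL + G/T - k = 37.5 - 194.2 + 31.5 - (-228.6)
C/N0 = 103.4000 dB-Hz
R_b = 92.54 Mbps = 9.254e+07 bps -> 10*log10(R_b) = 79.6633 dB-Hz
Eb/N0 = C/N0 - 10*log10(R_b) = 103.4000 - 79.6633 = 23.7367 dB
Margin = Eb/N0 - Eb/N0_req = 23.7367 - 12.0 = 11.7367 dB (link closes)

11.7367 dB


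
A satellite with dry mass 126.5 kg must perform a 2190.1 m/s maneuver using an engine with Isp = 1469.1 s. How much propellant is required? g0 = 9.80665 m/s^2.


ve = Isp * g0 = 1469.1 * 9.80665 = 14406.949515 m/s
mass ratio = exp(dv/ve) = exp(2190.1/14406.949515) = 1.16417993
m_prop = m_dry * (mr - 1) = 126.5 * (1.16417993 - 1)
m_prop = 20.7688 kg

20.7688 kg


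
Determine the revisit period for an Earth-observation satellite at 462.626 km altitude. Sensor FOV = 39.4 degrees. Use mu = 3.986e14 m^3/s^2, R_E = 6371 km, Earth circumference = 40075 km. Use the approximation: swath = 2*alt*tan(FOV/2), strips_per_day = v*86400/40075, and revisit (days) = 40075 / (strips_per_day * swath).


swath = 2*462.626*tan(0.3438299) = 331.2882 km
v = sqrt(mu/r) = 7637.3562 m/s = 7.6374 km/s
strips/day = v*86400/40075 = 7.6374*86400/40075 = 16.4658
coverage/day = strips * swath = 16.4658 * 331.2882 = 5454.9302 km
revisit = 40075 / 5454.9302 = 7.3466 days

7.3466 days


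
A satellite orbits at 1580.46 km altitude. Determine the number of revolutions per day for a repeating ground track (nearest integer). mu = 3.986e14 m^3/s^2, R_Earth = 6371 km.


r = 7.95146e+06 m
T = 2*pi*sqrt(r^3/mu) = 7056.3732 s = 117.6062 min
revs/day = 1440 / 117.6062 = 12.2443
Rounded: 12 revolutions per day

12 revolutions per day


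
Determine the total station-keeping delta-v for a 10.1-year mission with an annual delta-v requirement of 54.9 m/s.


dV = rate * years = 54.9 * 10.1
dV = 554.4900 m/s

554.4900 m/s


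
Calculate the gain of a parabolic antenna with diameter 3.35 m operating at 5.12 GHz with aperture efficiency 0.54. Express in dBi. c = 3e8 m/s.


lambda = c/f = 3e8 / 5.12e+09 = 0.05859375 m
G = eta*(pi*D/lambda)^2 = 0.54*(pi*3.35/0.05859375)^2
G = 17421.2989 (linear)
G = 10*log10(17421.2989) = 42.4108 dBi

42.4108 dBi


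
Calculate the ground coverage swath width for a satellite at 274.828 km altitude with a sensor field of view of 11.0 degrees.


FOV = 11.0 deg = 0.1919862 rad
swath = 2 * alt * tan(FOV/2) = 2 * 274.828 * tan(0.09599311)
swath = 2 * 274.828 * 0.09628905
swath = 52.9259 km

52.9259 km


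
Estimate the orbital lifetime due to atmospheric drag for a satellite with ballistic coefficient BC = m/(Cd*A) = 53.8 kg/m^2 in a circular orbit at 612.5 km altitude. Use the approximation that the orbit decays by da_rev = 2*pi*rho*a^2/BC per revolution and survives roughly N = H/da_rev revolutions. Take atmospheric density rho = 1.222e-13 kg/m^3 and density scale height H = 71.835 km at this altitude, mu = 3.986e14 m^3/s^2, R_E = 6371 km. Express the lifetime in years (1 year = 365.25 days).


a = R_E + alt = 6983.5000 km = 6.9835e+06 m
da_rev = 2*pi*rho*a^2/BC = 2*pi*1.222e-13*(6.9835e+06)^2/53.8 = 0.69600935 m per revolution
N = H/da_rev = 71835.0000 m / 0.69600935 m = 103209.8205 revolutions
P = 2*pi*sqrt(a^3/mu) = 5807.9240 s
lifetime = N*P = 103209.8205 * 5807.9240 = 5.994348e+08 s = 6937.9027 days
years = 6937.9027 / 365.25 = 18.9949 years

18.9949 years


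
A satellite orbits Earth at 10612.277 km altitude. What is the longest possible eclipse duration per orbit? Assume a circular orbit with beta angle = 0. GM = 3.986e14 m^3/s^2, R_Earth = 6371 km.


r = 16983.2770 km
T = 367.1066 min
Eclipse fraction = arcsin(R_E/r)/pi = arcsin(6371.0000/16983.2770)/pi
= arcsin(0.3751337)/pi = 0.1224032
Eclipse duration = 0.1224032 * 367.1066 = 44.9350 min

44.9350 minutes


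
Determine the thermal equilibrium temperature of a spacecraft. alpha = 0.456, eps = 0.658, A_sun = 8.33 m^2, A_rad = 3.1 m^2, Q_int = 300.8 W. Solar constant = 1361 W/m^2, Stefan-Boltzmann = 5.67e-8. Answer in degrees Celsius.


Numerator = alpha*S*A_sun + Q_int = 0.456*1361*8.33 + 300.8 = 5470.5313 W
Denominator = eps*sigma*A_rad = 0.658*5.67e-8*3.1 = 1.1565666e-07 W/K^4
T^4 = 4.7299752e+10 K^4
T = 466.3529 K = 193.2029 C

193.2029 degrees Celsius


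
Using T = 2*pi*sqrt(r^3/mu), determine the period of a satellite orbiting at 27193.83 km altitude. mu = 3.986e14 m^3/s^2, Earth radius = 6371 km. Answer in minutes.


r = 33564.8300 km = 3.356483e+07 m
T = 2*pi*sqrt(r^3/mu) = 2*pi*sqrt(3.7814064e+22 / 3.986e14)
T = 61198.0944 s = 1019.9682 min

1019.9682 minutes


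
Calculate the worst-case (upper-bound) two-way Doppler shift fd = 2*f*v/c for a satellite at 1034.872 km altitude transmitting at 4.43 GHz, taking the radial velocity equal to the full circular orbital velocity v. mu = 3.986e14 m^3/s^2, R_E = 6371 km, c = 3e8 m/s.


r = 7.405872e+06 m
v = sqrt(mu/r) = 7336.3585 m/s (worst-case radial velocity)
f = 4.43 GHz = 4.43e+09 Hz
fd = 2*f*v/c = 2*4.43e+09*7336.3585/3.0e+08
fd = 216667.1215 Hz

216667.1215 Hz


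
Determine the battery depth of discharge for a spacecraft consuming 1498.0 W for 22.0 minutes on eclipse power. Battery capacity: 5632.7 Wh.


E_used = P * t / 60 = 1498.0 * 22.0 / 60 = 549.2667 Wh
DOD = E_used / E_total * 100 = 549.2667 / 5632.7 * 100
DOD = 9.7514 %

9.7514 %


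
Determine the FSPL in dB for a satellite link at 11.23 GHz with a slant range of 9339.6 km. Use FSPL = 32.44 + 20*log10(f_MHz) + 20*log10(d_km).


f = 11.23 GHz = 11230.0000 MHz
d = 9339.6 km
FSPL = 32.44 + 20*log10(11230.0000) + 20*log10(9339.6)
FSPL = 32.44 + 81.0076 + 79.4066
FSPL = 192.8542 dB

192.8542 dB


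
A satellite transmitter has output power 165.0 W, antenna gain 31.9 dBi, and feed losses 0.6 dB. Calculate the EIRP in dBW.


Pt = 165.0 W = 22.1748 dBW
EIRP = Pt_dBW + Gt - losses = 22.1748 + 31.9 - 0.6 = 53.4748 dBW

53.4748 dBW


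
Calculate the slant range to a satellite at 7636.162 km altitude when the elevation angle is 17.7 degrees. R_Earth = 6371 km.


h = 7636.162 km, el = 17.7 deg
d = -R_E*sin(el) + sqrt((R_E*sin(el))^2 + 2*R_E*h + h^2)
d = -6371.0000*sin(0.3089233) + sqrt((6371.0000*0.3040331)^2 + 2*6371.0000*7636.162 + 7636.162^2)
d = 10686.9071 km

10686.9071 km


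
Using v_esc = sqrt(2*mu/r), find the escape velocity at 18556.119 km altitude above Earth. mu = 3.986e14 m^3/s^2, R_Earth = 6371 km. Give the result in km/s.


r = 6371.0 + 18556.119 = 24927.1190 km = 2.4927119e+07 m
v_esc = sqrt(2*mu/r) = sqrt(2*3.986e14 / 2.4927119e+07)
v_esc = 5655.1952 m/s = 5.6552 km/s

5.6552 km/s


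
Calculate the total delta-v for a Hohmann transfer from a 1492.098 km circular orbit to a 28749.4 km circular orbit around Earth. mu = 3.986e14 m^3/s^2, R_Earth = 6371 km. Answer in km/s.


r1 = 7863.0980 km = 7.863098e+06 m
r2 = 35120.4000 km = 3.51204e+07 m
dv1 = sqrt(mu/r1)*(sqrt(2*r2/(r1+r2)) - 1) = 1981.6904 m/s
dv2 = sqrt(mu/r2)*(1 - sqrt(2*r1/(r1+r2))) = 1331.1610 m/s
total dv = |dv1| + |dv2| = 1981.6904 + 1331.1610 = 3312.8514 m/s = 3.3129 km/s

3.3129 km/s


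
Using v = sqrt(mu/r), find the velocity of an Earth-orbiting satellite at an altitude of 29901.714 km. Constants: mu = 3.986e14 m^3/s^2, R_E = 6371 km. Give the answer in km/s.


r = R_E + alt = 6371.0 + 29901.714 = 36272.7140 km = 3.6272714e+07 m
v = sqrt(mu/r) = sqrt(3.986e14 / 3.6272714e+07) = 3314.9625 m/s = 3.3150 km/s

3.3150 km/s


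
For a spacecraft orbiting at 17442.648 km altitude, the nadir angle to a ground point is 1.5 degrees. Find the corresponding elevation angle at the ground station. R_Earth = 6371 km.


r = R_E + alt = 23813.6480 km
Law of sines in the satellite / Earth-center / ground-point triangle:
  sin(nadir)/R_E = sin(90 + el)/r  =>  cos(el) = (r/R_E)*sin(nadir)
cos(el) = (23813.6480 / 6371.0000) * sin(1.5 deg) = 0.09784471
el = arccos(0.09784471) = 84.3849 deg
(Earth-central angle = 90 - nadir - el = 4.1151 deg)

84.3849 degrees


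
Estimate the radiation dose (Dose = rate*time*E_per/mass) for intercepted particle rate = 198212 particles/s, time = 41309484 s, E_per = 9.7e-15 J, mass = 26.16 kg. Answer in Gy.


Total energy deposited = rate * time * E_per
  = 198212 * 41309484 * 9.7e-15 = 0.07942394 J
Dose = E_total / mass = 0.07942394 / 26.16
Dose = 0.003036083 Gy

0.0030 Gy


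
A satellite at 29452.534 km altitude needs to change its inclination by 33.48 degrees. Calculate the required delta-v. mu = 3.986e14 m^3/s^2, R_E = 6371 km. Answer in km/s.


r = 35823.5340 km = 3.5823534e+07 m
V = sqrt(mu/r) = 3335.6804 m/s
di = 33.48 deg = 0.5843362 rad
dV = 2*V*sin(di/2) = 2*3335.6804*sin(0.2921681)
dV = 1921.5463 m/s = 1.9215 km/s

1.9215 km/s


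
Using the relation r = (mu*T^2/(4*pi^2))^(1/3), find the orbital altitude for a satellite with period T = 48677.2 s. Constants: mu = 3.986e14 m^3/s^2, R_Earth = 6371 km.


T = 48677.2 s
r = (mu*T^2/(4*pi^2))^(1/3) = (3.986e14 * 48677.2^2 / (4*pi^2))^(1/3)
r = 2.88144e+07 m = 28814.3998 km
alt = r - R_E = 28814.3998 - 6371 = 22443.3998 km

22443.3998 km


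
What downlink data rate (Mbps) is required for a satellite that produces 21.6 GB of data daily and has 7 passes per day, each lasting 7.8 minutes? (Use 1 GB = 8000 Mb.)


total contact time = 7 * 7.8 * 60 = 3276.0000 s
data = 21.6 GB = 172800.0000 Mb
rate = 172800.0000 / 3276.0000 = 52.7473 Mbps

52.7473 Mbps


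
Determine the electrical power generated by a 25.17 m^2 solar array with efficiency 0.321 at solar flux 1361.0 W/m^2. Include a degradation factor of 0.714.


P = area * eta * S * degradation
P = 25.17 * 0.321 * 1361.0 * 0.714
P = 7851.3545 W

7851.3545 W


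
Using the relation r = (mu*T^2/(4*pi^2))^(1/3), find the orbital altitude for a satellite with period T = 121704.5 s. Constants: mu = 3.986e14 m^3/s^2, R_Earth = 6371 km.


T = 121704.5 s
r = (mu*T^2/(4*pi^2))^(1/3) = (3.986e14 * 121704.5^2 / (4*pi^2))^(1/3)
r = 5.3079922e+07 m = 53079.9221 km
alt = r - R_E = 53079.9221 - 6371 = 46708.9221 km

46708.9221 km


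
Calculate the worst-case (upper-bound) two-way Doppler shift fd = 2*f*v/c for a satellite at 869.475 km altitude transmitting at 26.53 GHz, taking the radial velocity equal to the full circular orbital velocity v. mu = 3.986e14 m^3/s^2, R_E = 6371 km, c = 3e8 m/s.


r = 7.240475e+06 m
v = sqrt(mu/r) = 7419.6790 m/s (worst-case radial velocity)
f = 26.53 GHz = 2.653e+10 Hz
fd = 2*f*v/c = 2*2.653e+10*7419.6790/3.0e+08
fd = 1.3122939e+06 Hz

1.3123e+06 Hz


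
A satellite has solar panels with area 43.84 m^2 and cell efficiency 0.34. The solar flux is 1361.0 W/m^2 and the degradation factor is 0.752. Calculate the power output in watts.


P = area * eta * S * degradation
P = 43.84 * 0.34 * 1361.0 * 0.752
P = 15255.4642 W

15255.4642 W


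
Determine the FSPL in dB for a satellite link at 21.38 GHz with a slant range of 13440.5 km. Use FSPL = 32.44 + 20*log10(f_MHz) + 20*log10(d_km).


f = 21.38 GHz = 21380.0000 MHz
d = 13440.5 km
FSPL = 32.44 + 20*log10(21380.0000) + 20*log10(13440.5)
FSPL = 32.44 + 86.6002 + 82.5683
FSPL = 201.6085 dB

201.6085 dB


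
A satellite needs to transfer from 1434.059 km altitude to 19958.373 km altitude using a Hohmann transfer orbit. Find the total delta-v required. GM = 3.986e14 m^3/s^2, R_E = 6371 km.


r1 = 7805.0590 km = 7.805059e+06 m
r2 = 26329.3730 km = 2.6329373e+07 m
dv1 = sqrt(mu/r1)*(sqrt(2*r2/(r1+r2)) - 1) = 1729.7558 m/s
dv2 = sqrt(mu/r2)*(1 - sqrt(2*r1/(r1+r2))) = 1259.6772 m/s
total dv = |dv1| + |dv2| = 1729.7558 + 1259.6772 = 2989.4330 m/s = 2.9894 km/s

2.9894 km/s


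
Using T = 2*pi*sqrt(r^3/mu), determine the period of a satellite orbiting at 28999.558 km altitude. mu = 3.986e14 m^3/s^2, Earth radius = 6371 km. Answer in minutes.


r = 35370.5580 km = 3.5370558e+07 m
T = 2*pi*sqrt(r^3/mu) = 2*pi*sqrt(4.4251269e+22 / 3.986e14)
T = 66202.4540 s = 1103.3742 min

1103.3742 minutes


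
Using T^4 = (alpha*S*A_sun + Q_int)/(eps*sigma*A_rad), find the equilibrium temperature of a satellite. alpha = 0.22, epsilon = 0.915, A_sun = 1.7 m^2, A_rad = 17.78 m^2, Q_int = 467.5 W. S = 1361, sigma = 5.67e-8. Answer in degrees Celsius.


Numerator = alpha*S*A_sun + Q_int = 0.22*1361*1.7 + 467.5 = 976.5140 W
Denominator = eps*sigma*A_rad = 0.915*5.67e-8*17.78 = 9.2243529e-07 W/K^4
T^4 = 1.058626e+09 K^4
T = 180.3789 K = -92.7711 C

-92.7711 degrees Celsius


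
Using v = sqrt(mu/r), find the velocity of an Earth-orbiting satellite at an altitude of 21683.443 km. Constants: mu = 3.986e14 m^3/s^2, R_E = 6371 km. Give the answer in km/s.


r = R_E + alt = 6371.0 + 21683.443 = 28054.4430 km = 2.8054443e+07 m
v = sqrt(mu/r) = sqrt(3.986e14 / 2.8054443e+07) = 3769.3618 m/s = 3.7694 km/s

3.7694 km/s


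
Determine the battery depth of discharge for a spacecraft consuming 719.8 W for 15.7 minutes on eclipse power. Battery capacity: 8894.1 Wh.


E_used = P * t / 60 = 719.8 * 15.7 / 60 = 188.3477 Wh
DOD = E_used / E_total * 100 = 188.3477 / 8894.1 * 100
DOD = 2.1177 %

2.1177 %


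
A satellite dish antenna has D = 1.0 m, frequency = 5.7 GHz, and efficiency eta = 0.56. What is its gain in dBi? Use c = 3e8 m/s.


lambda = c/f = 3e8 / 5.7e+09 = 0.05263158 m
G = eta*(pi*D/lambda)^2 = 0.56*(pi*1.0/0.05263158)^2
G = 1995.2392 (linear)
G = 10*log10(1995.2392) = 32.9999 dBi

32.9999 dBi


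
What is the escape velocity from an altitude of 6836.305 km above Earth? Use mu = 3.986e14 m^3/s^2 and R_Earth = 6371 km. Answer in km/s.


r = 6371.0 + 6836.305 = 13207.3050 km = 1.3207305e+07 m
v_esc = sqrt(2*mu/r) = sqrt(2*3.986e14 / 1.3207305e+07)
v_esc = 7769.2043 m/s = 7.7692 km/s

7.7692 km/s


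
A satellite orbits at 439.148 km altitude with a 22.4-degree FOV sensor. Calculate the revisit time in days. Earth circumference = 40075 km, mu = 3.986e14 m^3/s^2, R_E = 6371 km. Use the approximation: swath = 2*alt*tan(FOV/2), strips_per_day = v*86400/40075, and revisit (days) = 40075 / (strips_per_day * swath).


swath = 2*439.148*tan(0.1954769) = 173.9073 km
v = sqrt(mu/r) = 7650.5097 m/s = 7.6505 km/s
strips/day = v*86400/40075 = 7.6505*86400/40075 = 16.4942
coverage/day = strips * swath = 16.4942 * 173.9073 = 2868.4572 km
revisit = 40075 / 2868.4572 = 13.9709 days

13.9709 days


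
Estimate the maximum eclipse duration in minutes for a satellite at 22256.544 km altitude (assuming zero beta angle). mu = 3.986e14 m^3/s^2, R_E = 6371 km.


r = 28627.5440 km
T = 803.4079 min
Eclipse fraction = arcsin(R_E/r)/pi = arcsin(6371.0000/28627.5440)/pi
= arcsin(0.2225479)/pi = 0.07143738
Eclipse duration = 0.07143738 * 803.4079 = 57.3934 min

57.3934 minutes


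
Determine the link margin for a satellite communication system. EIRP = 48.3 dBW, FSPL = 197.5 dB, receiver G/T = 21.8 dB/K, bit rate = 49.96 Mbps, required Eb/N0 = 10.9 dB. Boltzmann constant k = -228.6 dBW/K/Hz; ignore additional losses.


C/N0 = EIRP - FSPL + G/T - k = 48.3 - 197.5 + 21.8 - (-228.6)
C/N0 = 101.2000 dB-Hz
R_b = 49.96 Mbps = 4.996e+07 bps -> 10*log10(R_b) = 76.9862 dB-Hz
Eb/N0 = C/N0 - 10*log10(R_b) = 101.2000 - 76.9862 = 24.2138 dB
Margin = Eb/N0 - Eb/N0_req = 24.2138 - 10.9 = 13.3138 dB (link closes)

13.3138 dB


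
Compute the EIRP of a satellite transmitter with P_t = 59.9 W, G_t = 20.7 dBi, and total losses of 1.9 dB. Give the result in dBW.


Pt = 59.9 W = 17.7743 dBW
EIRP = Pt_dBW + Gt - losses = 17.7743 + 20.7 - 1.9 = 36.5743 dBW

36.5743 dBW


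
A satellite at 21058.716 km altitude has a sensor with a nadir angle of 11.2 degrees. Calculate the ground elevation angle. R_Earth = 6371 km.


r = R_E + alt = 27429.7160 km
Law of sines in the satellite / Earth-center / ground-point triangle:
  sin(nadir)/R_E = sin(90 + el)/r  =>  cos(el) = (r/R_E)*sin(nadir)
cos(el) = (27429.7160 / 6371.0000) * sin(11.2 deg) = 0.836257
el = arccos(0.836257) = 33.2531 deg
(Earth-central angle = 90 - nadir - el = 45.5469 deg)

33.2531 degrees


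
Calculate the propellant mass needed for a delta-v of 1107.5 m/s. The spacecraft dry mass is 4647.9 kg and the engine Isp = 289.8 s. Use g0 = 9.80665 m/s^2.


ve = Isp * g0 = 289.8 * 9.80665 = 2841.967170 m/s
mass ratio = exp(dv/ve) = exp(1107.5/2841.967170) = 1.47653018
m_prop = m_dry * (mr - 1) = 4647.9 * (1.47653018 - 1)
m_prop = 2214.8646 kg

2214.8646 kg


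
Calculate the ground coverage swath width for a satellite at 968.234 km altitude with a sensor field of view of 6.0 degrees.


FOV = 6.0 deg = 0.1047198 rad
swath = 2 * alt * tan(FOV/2) = 2 * 968.234 * tan(0.05235988)
swath = 2 * 968.234 * 0.05240778
swath = 101.4860 km

101.4860 km


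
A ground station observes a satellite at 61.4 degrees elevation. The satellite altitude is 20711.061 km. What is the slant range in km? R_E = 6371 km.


h = 20711.061 km, el = 61.4 deg
d = -R_E*sin(el) + sqrt((R_E*sin(el))^2 + 2*R_E*h + h^2)
d = -6371.0000*sin(1.0716) + sqrt((6371.0000*0.877983)^2 + 2*6371.0000*20711.061 + 20711.061^2)
d = 21316.1657 km

21316.1657 km


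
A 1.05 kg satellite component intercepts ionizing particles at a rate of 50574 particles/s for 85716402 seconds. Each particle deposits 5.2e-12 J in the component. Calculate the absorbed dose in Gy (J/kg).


Total energy deposited = rate * time * E_per
  = 50574 * 85716402 * 5.2e-12 = 22.5421 J
Dose = E_total / mass = 22.5421 / 1.05
Dose = 21.4687 Gy

21.4687 Gy


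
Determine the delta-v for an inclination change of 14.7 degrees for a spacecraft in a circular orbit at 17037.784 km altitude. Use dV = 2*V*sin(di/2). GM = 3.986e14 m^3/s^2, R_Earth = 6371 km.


r = 23408.7840 km = 2.3408784e+07 m
V = sqrt(mu/r) = 4126.4750 m/s
di = 14.7 deg = 0.2565634 rad
dV = 2*V*sin(di/2) = 2*4126.4750*sin(0.1282817)
dV = 1055.8011 m/s = 1.0558 km/s

1.0558 km/s


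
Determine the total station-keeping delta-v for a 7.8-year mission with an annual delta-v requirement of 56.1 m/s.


dV = rate * years = 56.1 * 7.8
dV = 437.5800 m/s

437.5800 m/s


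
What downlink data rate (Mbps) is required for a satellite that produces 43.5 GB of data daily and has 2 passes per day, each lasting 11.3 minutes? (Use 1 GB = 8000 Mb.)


total contact time = 2 * 11.3 * 60 = 1356.0000 s
data = 43.5 GB = 348000.0000 Mb
rate = 348000.0000 / 1356.0000 = 256.6372 Mbps

256.6372 Mbps


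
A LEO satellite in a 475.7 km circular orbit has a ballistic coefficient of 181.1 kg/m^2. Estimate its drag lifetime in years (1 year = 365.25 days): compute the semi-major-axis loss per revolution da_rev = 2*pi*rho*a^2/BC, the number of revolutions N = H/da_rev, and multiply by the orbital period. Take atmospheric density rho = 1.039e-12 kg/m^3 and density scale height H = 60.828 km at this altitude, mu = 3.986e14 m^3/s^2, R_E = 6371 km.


a = R_E + alt = 6846.7000 km = 6.8467e+06 m
da_rev = 2*pi*rho*a^2/BC = 2*pi*1.039e-12*(6.8467e+06)^2/181.1 = 1.689817 m per revolution
N = H/da_rev = 60828.0000 m / 1.689817 m = 35996.8065 revolutions
P = 2*pi*sqrt(a^3/mu) = 5638.1051 s
lifetime = N*P = 35996.8065 * 5638.1051 = 2.0295378e+08 s = 2349.0021 days
years = 2349.0021 / 365.25 = 6.4312 years

6.4312 years


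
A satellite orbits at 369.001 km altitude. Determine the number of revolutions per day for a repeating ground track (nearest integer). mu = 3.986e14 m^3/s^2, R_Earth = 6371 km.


r = 6.740001e+06 m
T = 2*pi*sqrt(r^3/mu) = 5506.8236 s = 91.7804 min
revs/day = 1440 / 91.7804 = 15.6896
Rounded: 16 revolutions per day

16 revolutions per day


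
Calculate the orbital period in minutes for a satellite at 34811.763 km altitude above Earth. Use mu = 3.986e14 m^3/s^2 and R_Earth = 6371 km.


r = 41182.7630 km = 4.1182763e+07 m
T = 2*pi*sqrt(r^3/mu) = 2*pi*sqrt(6.9846788e+22 / 3.986e14)
T = 83173.3975 s = 1386.2233 min

1386.2233 minutes


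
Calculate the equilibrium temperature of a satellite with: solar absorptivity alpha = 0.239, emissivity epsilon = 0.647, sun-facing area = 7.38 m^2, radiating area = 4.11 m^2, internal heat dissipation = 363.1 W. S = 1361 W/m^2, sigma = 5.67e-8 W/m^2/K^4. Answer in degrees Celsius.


Numerator = alpha*S*A_sun + Q_int = 0.239*1361*7.38 + 363.1 = 2763.6590 W
Denominator = eps*sigma*A_rad = 0.647*5.67e-8*4.11 = 1.5077494e-07 W/K^4
T^4 = 1.8329697e+10 K^4
T = 367.9500 K = 94.8000 C

94.8000 degrees Celsius


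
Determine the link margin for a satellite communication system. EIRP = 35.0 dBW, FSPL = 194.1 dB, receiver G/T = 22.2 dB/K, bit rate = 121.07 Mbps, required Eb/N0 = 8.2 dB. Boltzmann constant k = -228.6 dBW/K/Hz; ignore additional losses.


C/N0 = EIRP - FSPL + G/T - k = 35.0 - 194.1 + 22.2 - (-228.6)
C/N0 = 91.7000 dB-Hz
R_b = 121.07 Mbps = 1.2107e+08 bps -> 10*log10(R_b) = 80.8304 dB-Hz
Eb/N0 = C/N0 - 10*log10(R_b) = 91.7000 - 80.8304 = 10.8696 dB
Margin = Eb/N0 - Eb/N0_req = 10.8696 - 8.2 = 2.6696 dB (link closes)

2.6696 dB


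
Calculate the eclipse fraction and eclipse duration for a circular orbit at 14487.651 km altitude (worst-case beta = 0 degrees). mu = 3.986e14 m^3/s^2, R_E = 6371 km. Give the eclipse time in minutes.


r = 20858.6510 km
T = 499.6769 min
Eclipse fraction = arcsin(R_E/r)/pi = arcsin(6371.0000/20858.6510)/pi
= arcsin(0.3054368)/pi = 0.09880248
Eclipse duration = 0.09880248 * 499.6769 = 49.3693 min

49.3693 minutes


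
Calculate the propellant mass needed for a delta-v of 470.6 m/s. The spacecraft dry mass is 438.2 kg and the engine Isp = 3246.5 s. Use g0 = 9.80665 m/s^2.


ve = Isp * g0 = 3246.5 * 9.80665 = 31837.289225 m/s
mass ratio = exp(dv/ve) = exp(470.6/31837.289225) = 1.01489119
m_prop = m_dry * (mr - 1) = 438.2 * (1.01489119 - 1)
m_prop = 6.5253 kg

6.5253 kg


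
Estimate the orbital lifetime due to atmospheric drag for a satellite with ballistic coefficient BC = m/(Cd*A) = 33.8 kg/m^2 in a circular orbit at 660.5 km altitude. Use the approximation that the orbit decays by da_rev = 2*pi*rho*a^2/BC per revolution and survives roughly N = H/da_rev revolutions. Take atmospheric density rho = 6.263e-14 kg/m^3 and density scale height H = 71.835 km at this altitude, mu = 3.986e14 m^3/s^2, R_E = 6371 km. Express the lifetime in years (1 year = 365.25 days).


a = R_E + alt = 7031.5000 km = 7.0315e+06 m
da_rev = 2*pi*rho*a^2/BC = 2*pi*6.263e-14*(7.0315e+06)^2/33.8 = 0.575627511 m per revolution
N = H/da_rev = 71835.0000 m / 0.575627511 m = 124794.2439 revolutions
P = 2*pi*sqrt(a^3/mu) = 5867.9066 s
lifetime = N*P = 124794.2439 * 5867.9066 = 7.3228097e+08 s = 8475.4742 days
years = 8475.4742 / 365.25 = 23.2046 years

23.2046 years


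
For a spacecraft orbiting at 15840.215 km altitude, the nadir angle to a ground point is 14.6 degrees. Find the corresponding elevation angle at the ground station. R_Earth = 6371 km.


r = R_E + alt = 22211.2150 km
Law of sines in the satellite / Earth-center / ground-point triangle:
  sin(nadir)/R_E = sin(90 + el)/r  =>  cos(el) = (r/R_E)*sin(nadir)
cos(el) = (22211.2150 / 6371.0000) * sin(14.6 deg) = 0.8787893
el = arccos(0.8787893) = 28.5033 deg
(Earth-central angle = 90 - nadir - el = 46.8967 deg)

28.5033 degrees


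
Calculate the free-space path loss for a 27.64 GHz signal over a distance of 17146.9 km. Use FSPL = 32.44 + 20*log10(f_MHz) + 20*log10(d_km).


f = 27.64 GHz = 27640.0000 MHz
d = 17146.9 km
FSPL = 32.44 + 20*log10(27640.0000) + 20*log10(17146.9)
FSPL = 32.44 + 88.8308 + 84.6837
FSPL = 205.9545 dB

205.9545 dB


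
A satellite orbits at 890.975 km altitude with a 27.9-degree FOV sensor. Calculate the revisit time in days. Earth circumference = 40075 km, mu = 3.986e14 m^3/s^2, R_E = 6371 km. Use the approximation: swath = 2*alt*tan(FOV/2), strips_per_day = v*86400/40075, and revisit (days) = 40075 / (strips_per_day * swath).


swath = 2*890.975*tan(0.2434734) = 442.6387 km
v = sqrt(mu/r) = 7408.6874 m/s = 7.4087 km/s
strips/day = v*86400/40075 = 7.4087*86400/40075 = 15.9728
coverage/day = strips * swath = 15.9728 * 442.6387 = 7070.1861 km
revisit = 40075 / 7070.1861 = 5.6682 days

5.6682 days


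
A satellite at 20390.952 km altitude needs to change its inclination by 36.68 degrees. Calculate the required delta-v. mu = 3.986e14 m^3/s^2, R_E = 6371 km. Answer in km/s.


r = 26761.9520 km = 2.6761952e+07 m
V = sqrt(mu/r) = 3859.3108 m/s
di = 36.68 deg = 0.6401868 rad
dV = 2*V*sin(di/2) = 2*3859.3108*sin(0.3200934)
dV = 2428.7044 m/s = 2.4287 km/s

2.4287 km/s


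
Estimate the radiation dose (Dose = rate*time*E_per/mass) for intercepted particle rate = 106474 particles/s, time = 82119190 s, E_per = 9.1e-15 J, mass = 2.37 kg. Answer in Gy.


Total energy deposited = rate * time * E_per
  = 106474 * 82119190 * 9.1e-15 = 0.07956638 J
Dose = E_total / mass = 0.07956638 / 2.37
Dose = 0.03357231 Gy

0.0336 Gy


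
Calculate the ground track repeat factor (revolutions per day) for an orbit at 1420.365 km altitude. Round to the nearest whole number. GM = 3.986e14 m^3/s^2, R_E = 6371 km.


r = 7.791365e+06 m
T = 2*pi*sqrt(r^3/mu) = 6844.3395 s = 114.0723 min
revs/day = 1440 / 114.0723 = 12.6236
Rounded: 13 revolutions per day

13 revolutions per day


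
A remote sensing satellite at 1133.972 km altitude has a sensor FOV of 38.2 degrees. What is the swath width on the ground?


FOV = 38.2 deg = 0.6667158 rad
swath = 2 * alt * tan(FOV/2) = 2 * 1133.972 * tan(0.3333579)
swath = 2 * 1133.972 * 0.346281
swath = 785.3460 km

785.3460 km


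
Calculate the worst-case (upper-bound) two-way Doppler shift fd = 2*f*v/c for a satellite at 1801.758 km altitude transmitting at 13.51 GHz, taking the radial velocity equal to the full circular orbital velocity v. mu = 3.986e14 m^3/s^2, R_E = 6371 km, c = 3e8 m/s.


r = 8.172758e+06 m
v = sqrt(mu/r) = 6983.6799 m/s (worst-case radial velocity)
f = 13.51 GHz = 1.351e+10 Hz
fd = 2*f*v/c = 2*1.351e+10*6983.6799/3.0e+08
fd = 628996.7731 Hz

628996.7731 Hz


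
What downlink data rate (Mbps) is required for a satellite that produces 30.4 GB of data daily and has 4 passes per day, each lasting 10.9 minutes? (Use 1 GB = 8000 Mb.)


total contact time = 4 * 10.9 * 60 = 2616.0000 s
data = 30.4 GB = 243200.0000 Mb
rate = 243200.0000 / 2616.0000 = 92.9664 Mbps

92.9664 Mbps


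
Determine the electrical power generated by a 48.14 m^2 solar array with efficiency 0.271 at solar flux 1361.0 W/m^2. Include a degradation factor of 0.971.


P = area * eta * S * degradation
P = 48.14 * 0.271 * 1361.0 * 0.971
P = 17240.6141 W

17240.6141 W


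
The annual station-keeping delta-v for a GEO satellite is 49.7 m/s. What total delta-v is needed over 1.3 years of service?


dV = rate * years = 49.7 * 1.3
dV = 64.6100 m/s

64.6100 m/s


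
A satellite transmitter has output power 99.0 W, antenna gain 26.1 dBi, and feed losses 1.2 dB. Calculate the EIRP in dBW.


Pt = 99.0 W = 19.9564 dBW
EIRP = Pt_dBW + Gt - losses = 19.9564 + 26.1 - 1.2 = 44.8564 dBW

44.8564 dBW


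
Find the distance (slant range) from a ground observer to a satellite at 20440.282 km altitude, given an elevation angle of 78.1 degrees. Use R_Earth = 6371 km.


h = 20440.282 km, el = 78.1 deg
d = -R_E*sin(el) + sqrt((R_E*sin(el))^2 + 2*R_E*h + h^2)
d = -6371.0000*sin(1.3631) + sqrt((6371.0000*0.978509)^2 + 2*6371.0000*20440.282 + 20440.282^2)
d = 20544.9962 km

20544.9962 km


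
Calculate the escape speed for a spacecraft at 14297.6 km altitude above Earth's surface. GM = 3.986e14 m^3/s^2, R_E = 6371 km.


r = 6371.0 + 14297.6 = 20668.6000 km = 2.06686e+07 m
v_esc = sqrt(2*mu/r) = sqrt(2*3.986e14 / 2.06686e+07)
v_esc = 6210.5221 m/s = 6.2105 km/s

6.2105 km/s


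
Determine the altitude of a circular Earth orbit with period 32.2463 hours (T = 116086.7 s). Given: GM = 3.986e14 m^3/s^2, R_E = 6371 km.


T = 116086.7 s
r = (mu*T^2/(4*pi^2))^(1/3) = (3.986e14 * 116086.7^2 / (4*pi^2))^(1/3)
r = 5.1433668e+07 m = 51433.6679 km
alt = r - R_E = 51433.6679 - 6371 = 45062.6679 km

45062.6679 km


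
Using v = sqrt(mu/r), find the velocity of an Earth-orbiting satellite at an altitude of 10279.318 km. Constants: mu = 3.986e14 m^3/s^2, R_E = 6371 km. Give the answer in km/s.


r = R_E + alt = 6371.0 + 10279.318 = 16650.3180 km = 1.6650318e+07 m
v = sqrt(mu/r) = sqrt(3.986e14 / 1.6650318e+07) = 4892.7991 m/s = 4.8928 km/s

4.8928 km/s


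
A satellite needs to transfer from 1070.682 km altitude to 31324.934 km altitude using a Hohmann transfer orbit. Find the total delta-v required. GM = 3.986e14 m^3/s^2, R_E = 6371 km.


r1 = 7441.6820 km = 7.441682e+06 m
r2 = 37695.9340 km = 3.7695934e+07 m
dv1 = sqrt(mu/r1)*(sqrt(2*r2/(r1+r2)) - 1) = 2139.8964 m/s
dv2 = sqrt(mu/r2)*(1 - sqrt(2*r1/(r1+r2))) = 1384.5311 m/s
total dv = |dv1| + |dv2| = 2139.8964 + 1384.5311 = 3524.4275 m/s = 3.5244 km/s

3.5244 km/s


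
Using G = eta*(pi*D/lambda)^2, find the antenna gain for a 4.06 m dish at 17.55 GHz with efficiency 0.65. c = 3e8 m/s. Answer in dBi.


lambda = c/f = 3e8 / 1.755e+10 = 0.01709402 m
G = eta*(pi*D/lambda)^2 = 0.65*(pi*4.06/0.01709402)^2
G = 361890.2657 (linear)
G = 10*log10(361890.2657) = 55.5858 dBi

55.5858 dBi


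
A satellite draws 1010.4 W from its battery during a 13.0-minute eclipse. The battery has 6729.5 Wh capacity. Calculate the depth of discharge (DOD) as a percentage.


E_used = P * t / 60 = 1010.4 * 13.0 / 60 = 218.9200 Wh
DOD = E_used / E_total * 100 = 218.9200 / 6729.5 * 100
DOD = 3.2531 %

3.2531 %


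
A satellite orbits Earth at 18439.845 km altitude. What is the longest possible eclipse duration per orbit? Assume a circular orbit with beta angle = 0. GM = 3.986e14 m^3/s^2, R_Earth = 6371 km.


r = 24810.8450 km
T = 648.2198 min
Eclipse fraction = arcsin(R_E/r)/pi = arcsin(6371.0000/24810.8450)/pi
= arcsin(0.2567829)/pi = 0.08266252
Eclipse duration = 0.08266252 * 648.2198 = 53.5835 min

53.5835 minutes


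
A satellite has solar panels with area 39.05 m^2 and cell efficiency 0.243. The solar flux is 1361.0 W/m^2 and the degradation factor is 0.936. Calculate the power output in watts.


P = area * eta * S * degradation
P = 39.05 * 0.243 * 1361.0 * 0.936
P = 12088.1902 W

12088.1902 W


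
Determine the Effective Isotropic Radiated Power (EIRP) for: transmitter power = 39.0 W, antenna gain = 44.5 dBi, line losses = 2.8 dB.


Pt = 39.0 W = 15.9106 dBW
EIRP = Pt_dBW + Gt - losses = 15.9106 + 44.5 - 2.8 = 57.6106 dBW

57.6106 dBW


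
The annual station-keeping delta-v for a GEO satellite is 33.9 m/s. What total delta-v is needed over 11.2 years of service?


dV = rate * years = 33.9 * 11.2
dV = 379.6800 m/s

379.6800 m/s


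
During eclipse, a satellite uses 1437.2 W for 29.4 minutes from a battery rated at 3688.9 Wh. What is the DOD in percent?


E_used = P * t / 60 = 1437.2 * 29.4 / 60 = 704.2280 Wh
DOD = E_used / E_total * 100 = 704.2280 / 3688.9 * 100
DOD = 19.0905 %

19.0905 %


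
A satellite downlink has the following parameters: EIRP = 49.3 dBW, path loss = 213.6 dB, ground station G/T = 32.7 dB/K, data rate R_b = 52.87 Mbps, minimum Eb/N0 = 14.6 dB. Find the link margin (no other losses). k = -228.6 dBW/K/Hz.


C/N0 = EIRP - FSPL + G/T - k = 49.3 - 213.6 + 32.7 - (-228.6)
C/N0 = 97.0000 dB-Hz
R_b = 52.87 Mbps = 5.287e+07 bps -> 10*log10(R_b) = 77.2321 dB-Hz
Eb/N0 = C/N0 - 10*log10(R_b) = 97.0000 - 77.2321 = 19.7679 dB
Margin = Eb/N0 - Eb/N0_req = 19.7679 - 14.6 = 5.1679 dB (link closes)

5.1679 dB


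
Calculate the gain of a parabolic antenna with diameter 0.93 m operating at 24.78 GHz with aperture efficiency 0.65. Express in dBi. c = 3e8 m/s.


lambda = c/f = 3e8 / 2.478e+10 = 0.01210654 m
G = eta*(pi*D/lambda)^2 = 0.65*(pi*0.93/0.01210654)^2
G = 37856.3810 (linear)
G = 10*log10(37856.3810) = 45.7814 dBi

45.7814 dBi


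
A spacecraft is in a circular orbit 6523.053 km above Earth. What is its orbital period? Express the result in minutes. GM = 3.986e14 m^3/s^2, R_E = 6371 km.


r = 12894.0530 km = 1.2894053e+07 m
T = 2*pi*sqrt(r^3/mu) = 2*pi*sqrt(2.1437214e+21 / 3.986e14)
T = 14571.2026 s = 242.8534 min

242.8534 minutes


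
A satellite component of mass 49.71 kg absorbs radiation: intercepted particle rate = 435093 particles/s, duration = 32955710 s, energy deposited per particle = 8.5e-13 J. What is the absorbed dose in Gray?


Total energy deposited = rate * time * E_per
  = 435093 * 32955710 * 8.5e-13 = 12.1880 J
Dose = E_total / mass = 12.1880 / 49.71
Dose = 0.2451816 Gy

0.2452 Gy


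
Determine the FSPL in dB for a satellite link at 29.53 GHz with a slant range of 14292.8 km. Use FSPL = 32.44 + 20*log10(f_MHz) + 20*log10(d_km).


f = 29.53 GHz = 29530.0000 MHz
d = 14292.8 km
FSPL = 32.44 + 20*log10(29530.0000) + 20*log10(14292.8)
FSPL = 32.44 + 89.4053 + 83.1023
FSPL = 204.9476 dB

204.9476 dB


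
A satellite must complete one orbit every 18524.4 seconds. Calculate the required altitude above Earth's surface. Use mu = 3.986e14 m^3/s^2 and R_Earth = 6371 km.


T = 18524.4 s
r = (mu*T^2/(4*pi^2))^(1/3) = (3.986e14 * 18524.4^2 / (4*pi^2))^(1/3)
r = 1.5131731e+07 m = 15131.7313 km
alt = r - R_E = 15131.7313 - 6371 = 8760.7313 km

8760.7313 km


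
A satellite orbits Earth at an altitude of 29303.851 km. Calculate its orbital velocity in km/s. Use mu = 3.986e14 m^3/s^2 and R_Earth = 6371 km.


r = R_E + alt = 6371.0 + 29303.851 = 35674.8510 km = 3.5674851e+07 m
v = sqrt(mu/r) = sqrt(3.986e14 / 3.5674851e+07) = 3342.6243 m/s = 3.3426 km/s

3.3426 km/s


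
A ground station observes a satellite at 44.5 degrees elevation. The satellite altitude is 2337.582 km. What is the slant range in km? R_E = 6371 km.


h = 2337.582 km, el = 44.5 deg
d = -R_E*sin(el) + sqrt((R_E*sin(el))^2 + 2*R_E*h + h^2)
d = -6371.0000*sin(0.7766715) + sqrt((6371.0000*0.7009093)^2 + 2*6371.0000*2337.582 + 2337.582^2)
d = 2963.5303 km

2963.5303 km


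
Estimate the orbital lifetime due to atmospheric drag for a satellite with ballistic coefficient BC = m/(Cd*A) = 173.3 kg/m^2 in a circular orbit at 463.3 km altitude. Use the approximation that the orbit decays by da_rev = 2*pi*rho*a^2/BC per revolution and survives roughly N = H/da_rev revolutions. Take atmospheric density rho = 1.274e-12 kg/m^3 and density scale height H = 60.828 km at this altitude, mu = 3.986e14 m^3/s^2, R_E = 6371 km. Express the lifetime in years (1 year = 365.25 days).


a = R_E + alt = 6834.3000 km = 6.8343e+06 m
da_rev = 2*pi*rho*a^2/BC = 2*pi*1.274e-12*(6.8343e+06)^2/173.3 = 2.157440 m per revolution
N = H/da_rev = 60828.0000 m / 2.157440 m = 28194.5213 revolutions
P = 2*pi*sqrt(a^3/mu) = 5622.7954 s
lifetime = N*P = 28194.5213 * 5622.7954 = 1.5853202e+08 s = 1834.8614 days
years = 1834.8614 / 365.25 = 5.0236 years

5.0236 years


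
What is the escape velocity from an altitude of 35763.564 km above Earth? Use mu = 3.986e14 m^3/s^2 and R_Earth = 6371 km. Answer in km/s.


r = 6371.0 + 35763.564 = 42134.5640 km = 4.2134564e+07 m
v_esc = sqrt(2*mu/r) = sqrt(2*3.986e14 / 4.2134564e+07)
v_esc = 4349.7510 m/s = 4.3498 km/s

4.3498 km/s


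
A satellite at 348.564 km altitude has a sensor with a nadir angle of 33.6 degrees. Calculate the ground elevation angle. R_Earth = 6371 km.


r = R_E + alt = 6719.5640 km
Law of sines in the satellite / Earth-center / ground-point triangle:
  sin(nadir)/R_E = sin(90 + el)/r  =>  cos(el) = (r/R_E)*sin(nadir)
cos(el) = (6719.5640 / 6371.0000) * sin(33.6 deg) = 0.5836682
el = arccos(0.5836682) = 54.2910 deg
(Earth-central angle = 90 - nadir - el = 2.1090 deg)

54.2910 degrees


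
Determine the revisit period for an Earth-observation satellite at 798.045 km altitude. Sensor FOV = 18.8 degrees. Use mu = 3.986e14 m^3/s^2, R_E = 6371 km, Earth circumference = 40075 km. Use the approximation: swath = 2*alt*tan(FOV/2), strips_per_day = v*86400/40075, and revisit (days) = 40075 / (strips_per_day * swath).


swath = 2*798.045*tan(0.1640609) = 264.2310 km
v = sqrt(mu/r) = 7456.5510 m/s = 7.4566 km/s
strips/day = v*86400/40075 = 7.4566*86400/40075 = 16.0760
coverage/day = strips * swath = 16.0760 * 264.2310 = 4247.7794 km
revisit = 40075 / 4247.7794 = 9.4343 days

9.4343 days
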